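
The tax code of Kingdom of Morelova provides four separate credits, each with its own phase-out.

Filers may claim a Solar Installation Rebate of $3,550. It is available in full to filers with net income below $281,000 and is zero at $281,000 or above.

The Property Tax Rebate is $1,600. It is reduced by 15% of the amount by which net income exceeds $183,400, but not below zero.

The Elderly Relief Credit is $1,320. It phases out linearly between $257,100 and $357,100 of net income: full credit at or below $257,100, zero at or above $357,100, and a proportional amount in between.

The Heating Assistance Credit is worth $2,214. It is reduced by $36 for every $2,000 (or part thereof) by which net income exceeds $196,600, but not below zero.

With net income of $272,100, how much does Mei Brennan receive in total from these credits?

$5,518

Solar Installation Rebate: $272,100 is below the $281,000 cutoff, so the full $3,550 applies.
Property Tax Rebate: 15% of the $88,700 excess over $183,400 is $13,305 ≥ base, so the credit is $0.
Elderly Relief Credit: $272,100 is $15,000 into a $100,000 phase-out range, leaving 85,000/100,000 of the credit: $1,320 × 85,000/100,000 = $1,122.
Heating Assistance Credit: income exceeds $196,600 by $75,500, which is 38 full-or-partial $2,000 increments; reduction = 38 × $36 = $1,368, leaving $846.
Total: $3,550 + $0 + $1,122 + $846 = $5,518.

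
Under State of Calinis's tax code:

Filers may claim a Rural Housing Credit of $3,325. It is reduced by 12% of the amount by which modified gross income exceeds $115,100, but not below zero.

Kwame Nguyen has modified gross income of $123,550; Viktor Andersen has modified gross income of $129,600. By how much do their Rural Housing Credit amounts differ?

$726

Kwame ($123,550): Rural Housing Credit: 12% of the $8,450 excess over $115,100 is $1,014; credit = $3,325 − $1,014 = $2,311.
Viktor ($129,600): Rural Housing Credit: 12% of the $14,500 excess over $115,100 is $1,740; credit = $3,325 − $1,740 = $1,585.
Difference: |$2,311 − $1,585| = $726.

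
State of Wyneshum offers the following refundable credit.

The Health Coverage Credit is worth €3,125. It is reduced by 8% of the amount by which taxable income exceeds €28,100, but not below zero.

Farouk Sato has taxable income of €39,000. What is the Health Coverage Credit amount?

Health Coverage Credit: 8% of the €10,900 excess over €28,100 is €872; credit = €3,125 − €872 = €2,253.

€2,253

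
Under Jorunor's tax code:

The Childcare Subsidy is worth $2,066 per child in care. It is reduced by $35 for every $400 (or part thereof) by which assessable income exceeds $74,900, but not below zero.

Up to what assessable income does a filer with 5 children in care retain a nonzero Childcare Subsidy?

Full credit = 5 × $2,066 = $10,330.
After 295 increments the reduction is 295 × $35 = $10,325, leaving $5; one more increment wipes it out. Increment 295 ends at excess 295 × $400 = $118,000, so the highest qualifying income is $74,900 + $118,000 = $192,900.

$192,900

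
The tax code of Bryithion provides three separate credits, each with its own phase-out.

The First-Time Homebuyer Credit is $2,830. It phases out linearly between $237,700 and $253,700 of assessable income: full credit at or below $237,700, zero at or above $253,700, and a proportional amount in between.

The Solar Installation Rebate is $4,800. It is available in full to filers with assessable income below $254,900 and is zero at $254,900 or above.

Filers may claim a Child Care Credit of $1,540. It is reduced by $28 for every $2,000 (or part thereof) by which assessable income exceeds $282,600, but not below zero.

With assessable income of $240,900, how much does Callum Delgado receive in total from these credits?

$8,604

First-Time Homebuyer Credit: $240,900 is $3,200 into a $16,000 phase-out range, leaving 12,800/16,000 of the credit: $2,830 × 12,800/16,000 = $2,264.
Solar Installation Rebate: $240,900 is below the $254,900 cutoff, so the full $4,800 applies.
Child Care Credit: $240,900 is at or below the $282,600 threshold, so the full $1,540 applies.
Total: $2,264 + $4,800 + $1,540 = $8,604.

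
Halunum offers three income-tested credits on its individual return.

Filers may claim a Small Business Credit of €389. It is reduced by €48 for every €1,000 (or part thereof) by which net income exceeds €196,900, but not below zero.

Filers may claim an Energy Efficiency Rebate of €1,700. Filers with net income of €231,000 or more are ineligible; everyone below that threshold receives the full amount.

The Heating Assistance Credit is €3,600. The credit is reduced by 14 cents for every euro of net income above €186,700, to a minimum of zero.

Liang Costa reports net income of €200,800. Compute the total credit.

€3,523

Small Business Credit: income exceeds €196,900 by €3,900, which is 4 full-or-partial €1,000 increments; reduction = 4 × €48 = €192, leaving €197.
Energy Efficiency Rebate: €200,800 is below the €231,000 cutoff, so the full €1,700 applies.
Heating Assistance Credit: 14% of the €14,100 excess over €186,700 is €1,974; credit = €3,600 − €1,974 = €1,626.
Total: €197 + €1,700 + €1,626 = €3,523.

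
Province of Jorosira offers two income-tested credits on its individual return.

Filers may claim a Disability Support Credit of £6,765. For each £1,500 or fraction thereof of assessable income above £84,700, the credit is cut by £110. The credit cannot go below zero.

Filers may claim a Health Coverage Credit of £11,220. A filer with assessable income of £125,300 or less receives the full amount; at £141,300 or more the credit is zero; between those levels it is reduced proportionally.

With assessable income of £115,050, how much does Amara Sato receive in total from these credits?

Disability Support Credit: income exceeds £84,700 by £30,350, which is 21 full-or-partial £1,500 increments; reduction = 21 × £110 = £2,310, leaving £4,455.
Health Coverage Credit: £115,050 is at or below the £125,300 threshold, so the full £11,220 applies.
Total: £4,455 + £11,220 = £15,675.

£15,675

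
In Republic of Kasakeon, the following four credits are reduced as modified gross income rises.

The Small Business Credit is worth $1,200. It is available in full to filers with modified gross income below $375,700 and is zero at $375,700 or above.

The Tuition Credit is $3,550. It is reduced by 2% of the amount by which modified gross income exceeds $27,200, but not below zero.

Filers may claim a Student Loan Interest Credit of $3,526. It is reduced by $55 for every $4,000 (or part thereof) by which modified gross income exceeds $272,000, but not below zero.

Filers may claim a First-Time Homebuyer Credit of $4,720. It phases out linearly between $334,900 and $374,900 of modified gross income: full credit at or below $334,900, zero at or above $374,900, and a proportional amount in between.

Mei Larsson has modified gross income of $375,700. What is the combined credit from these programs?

$2,096

Small Business Credit: $375,700 meets or exceeds the $375,700 cutoff, so the credit is $0.
Tuition Credit: 2% of the $348,500 excess over $27,200 is $6,970 ≥ base, so the credit is $0.
Student Loan Interest Credit: income exceeds $272,000 by $103,700, which is 26 full-or-partial $4,000 increments; reduction = 26 × $55 = $1,430, leaving $2,096.
First-Time Homebuyer Credit: $375,700 is at or above $374,900, so the credit is $0.
Total: $0 + $0 + $2,096 + $0 = $2,096.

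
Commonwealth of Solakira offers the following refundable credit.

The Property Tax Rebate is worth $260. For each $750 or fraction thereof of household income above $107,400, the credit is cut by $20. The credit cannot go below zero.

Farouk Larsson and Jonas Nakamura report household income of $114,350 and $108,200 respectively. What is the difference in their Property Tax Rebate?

Farouk ($114,350): Property Tax Rebate: income exceeds $107,400 by $6,950, which is 10 full-or-partial $750 increments; reduction = 10 × $20 = $200, leaving $60.
Jonas ($108,200): Property Tax Rebate: income exceeds $107,400 by $800, which is 2 full-or-partial $750 increments; reduction = 2 × $20 = $40, leaving $220.
Difference: |$60 − $220| = $160.

$160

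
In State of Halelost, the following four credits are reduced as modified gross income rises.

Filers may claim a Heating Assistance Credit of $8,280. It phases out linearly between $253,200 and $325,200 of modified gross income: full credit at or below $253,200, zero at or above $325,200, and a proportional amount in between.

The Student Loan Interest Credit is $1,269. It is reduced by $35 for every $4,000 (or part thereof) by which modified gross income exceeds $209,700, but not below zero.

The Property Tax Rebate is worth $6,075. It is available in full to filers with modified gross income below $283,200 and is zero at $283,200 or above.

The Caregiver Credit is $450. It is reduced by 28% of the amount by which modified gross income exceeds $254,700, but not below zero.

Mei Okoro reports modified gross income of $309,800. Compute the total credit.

$2,130

Heating Assistance Credit: $309,800 is $56,600 into a $72,000 phase-out range, leaving 15,400/72,000 of the credit: $8,280 × 15,400/72,000 = $1,771.
Student Loan Interest Credit: income exceeds $209,700 by $100,100, which is 26 full-or-partial $4,000 increments; reduction = 26 × $35 = $910, leaving $359.
Property Tax Rebate: $309,800 meets or exceeds the $283,200 cutoff, so the credit is $0.
Caregiver Credit: 28% of the $55,100 excess over $254,700 is $15,428 ≥ base, so the credit is $0.
Total: $1,771 + $359 + $0 + $0 = $2,130.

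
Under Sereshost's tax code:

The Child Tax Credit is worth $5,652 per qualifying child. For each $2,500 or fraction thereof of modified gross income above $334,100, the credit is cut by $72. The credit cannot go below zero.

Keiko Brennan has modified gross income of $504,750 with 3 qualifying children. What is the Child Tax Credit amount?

Child Tax Credit: base = 3 × $5,652 = $16,956. income exceeds $334,100 by $170,650, which is 69 full-or-partial $2,500 increments; reduction = 69 × $72 = $4,968, leaving $11,988.

$11,988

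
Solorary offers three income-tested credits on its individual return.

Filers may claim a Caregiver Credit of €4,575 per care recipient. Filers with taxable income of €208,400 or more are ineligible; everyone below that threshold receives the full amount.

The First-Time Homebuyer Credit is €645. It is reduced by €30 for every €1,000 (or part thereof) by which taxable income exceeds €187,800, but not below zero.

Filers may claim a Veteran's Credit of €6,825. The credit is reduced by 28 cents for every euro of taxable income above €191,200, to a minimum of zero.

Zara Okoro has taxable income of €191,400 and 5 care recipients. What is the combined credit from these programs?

Caregiver Credit: base = 5 × €4,575 = €22,875. €191,400 is below the €208,400 cutoff, so the full €22,875 applies.
First-Time Homebuyer Credit: income exceeds €187,800 by €3,600, which is 4 full-or-partial €1,000 increments; reduction = 4 × €30 = €120, leaving €525.
Veteran's Credit: 28% of the €200 excess over €191,200 is €56; credit = €6,825 − €56 = €6,769.
Total: €22,875 + €525 + €6,769 = €30,169.

€30,169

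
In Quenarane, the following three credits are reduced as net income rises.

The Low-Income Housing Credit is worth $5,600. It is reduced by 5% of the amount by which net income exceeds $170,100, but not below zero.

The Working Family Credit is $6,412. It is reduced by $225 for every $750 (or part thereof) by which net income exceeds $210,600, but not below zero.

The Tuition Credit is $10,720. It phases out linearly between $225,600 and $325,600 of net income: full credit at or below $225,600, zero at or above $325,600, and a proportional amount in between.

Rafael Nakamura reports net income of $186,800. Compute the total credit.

Low-Income Housing Credit: 5% of the $16,700 excess over $170,100 is $835; credit = $5,600 − $835 = $4,765.
Working Family Credit: $186,800 is at or below the $210,600 threshold, so the full $6,412 applies.
Tuition Credit: $186,800 is at or below the $225,600 threshold, so the full $10,720 applies.
Total: $4,765 + $6,412 + $10,720 = $21,897.

$21,897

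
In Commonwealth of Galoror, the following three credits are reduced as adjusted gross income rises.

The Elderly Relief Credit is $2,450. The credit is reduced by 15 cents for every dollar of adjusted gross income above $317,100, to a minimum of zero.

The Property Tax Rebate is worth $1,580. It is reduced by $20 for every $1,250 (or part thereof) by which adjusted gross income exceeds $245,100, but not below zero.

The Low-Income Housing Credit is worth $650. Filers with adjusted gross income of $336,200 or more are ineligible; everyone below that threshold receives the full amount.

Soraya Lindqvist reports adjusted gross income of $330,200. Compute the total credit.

$1,335

Elderly Relief Credit: 15% of the $13,100 excess over $317,100 is $1,965; credit = $2,450 − $1,965 = $485.
Property Tax Rebate: income exceeds $245,100 by $85,100, which is 69 full-or-partial $1,250 increments; reduction = 69 × $20 = $1,380, leaving $200.
Low-Income Housing Credit: $330,200 is below the $336,200 cutoff, so the full $650 applies.
Total: $485 + $200 + $650 = $1,335.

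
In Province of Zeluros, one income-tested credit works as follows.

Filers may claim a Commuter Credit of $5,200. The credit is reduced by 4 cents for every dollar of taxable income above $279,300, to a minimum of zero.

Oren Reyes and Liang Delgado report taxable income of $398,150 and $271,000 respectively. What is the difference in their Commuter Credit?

$4,754

Oren ($398,150): Commuter Credit: 4% of the $118,850 excess over $279,300 is $4,754; credit = $5,200 − $4,754 = $446.
Liang ($271,000): Commuter Credit: $271,000 is at or below the $279,300 threshold, so the full $5,200 applies.
Difference: |$446 − $5,200| = $4,754.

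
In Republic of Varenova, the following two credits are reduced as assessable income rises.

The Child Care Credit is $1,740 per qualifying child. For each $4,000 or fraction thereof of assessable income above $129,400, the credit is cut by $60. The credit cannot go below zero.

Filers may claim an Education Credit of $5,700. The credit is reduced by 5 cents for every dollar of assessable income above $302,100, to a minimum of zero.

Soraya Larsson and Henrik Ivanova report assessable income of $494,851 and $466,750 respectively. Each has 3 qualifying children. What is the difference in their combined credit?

$120

Soraya ($494,851): Child Care Credit: base = 3 × $1,740 = $5,220. income exceeds $129,400 by $365,451 → 92 increments × $60 = $5,520 ≥ base, so the credit is $0. Education Credit: 5% of the $192,751 excess over $302,100 is $9,637.55 ≥ base, so the credit is $0. total $0 + $0 = $0
Henrik ($466,750): Child Care Credit: base = 3 × $1,740 = $5,220. income exceeds $129,400 by $337,350, which is 85 full-or-partial $4,000 increments; reduction = 85 × $60 = $5,100, leaving $120. Education Credit: 5% of the $164,650 excess over $302,100 is $8,232.50 ≥ base, so the credit is $0. total $120 + $0 = $120
Difference: |$0 − $120| = $120.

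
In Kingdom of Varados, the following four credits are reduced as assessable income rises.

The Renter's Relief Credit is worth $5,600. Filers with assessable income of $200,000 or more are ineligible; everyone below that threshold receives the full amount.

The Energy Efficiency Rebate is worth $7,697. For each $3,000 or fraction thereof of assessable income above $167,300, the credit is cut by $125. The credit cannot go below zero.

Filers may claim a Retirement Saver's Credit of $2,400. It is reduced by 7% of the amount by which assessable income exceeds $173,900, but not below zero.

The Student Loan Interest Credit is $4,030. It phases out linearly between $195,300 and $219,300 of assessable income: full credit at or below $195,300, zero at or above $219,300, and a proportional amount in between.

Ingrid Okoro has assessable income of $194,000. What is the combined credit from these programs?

$17,195

Renter's Relief Credit: $194,000 is below the $200,000 cutoff, so the full $5,600 applies.
Energy Efficiency Rebate: income exceeds $167,300 by $26,700, which is 9 full-or-partial $3,000 increments; reduction = 9 × $125 = $1,125, leaving $6,572.
Retirement Saver's Credit: 7% of the $20,100 excess over $173,900 is $1,407; credit = $2,400 − $1,407 = $993.
Student Loan Interest Credit: $194,000 is at or below the $195,300 threshold, so the full $4,030 applies.
Total: $5,600 + $6,572 + $993 + $4,030 = $17,195.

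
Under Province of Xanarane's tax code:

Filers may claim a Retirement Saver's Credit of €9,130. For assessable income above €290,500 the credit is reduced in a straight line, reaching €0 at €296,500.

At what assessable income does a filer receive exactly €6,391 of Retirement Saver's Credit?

€292,300

€6,391 is 6,391/9,130 of the full €9,130, so 2,739/9,130 of the €6,000 range has been used: income = €290,500 + €6,000 × 2,739/9,130 = €292,300.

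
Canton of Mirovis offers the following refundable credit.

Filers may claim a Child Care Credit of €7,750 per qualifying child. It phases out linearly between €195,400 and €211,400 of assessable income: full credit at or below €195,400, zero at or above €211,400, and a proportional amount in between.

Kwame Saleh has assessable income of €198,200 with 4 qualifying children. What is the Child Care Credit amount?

€25,575

Child Care Credit: base = 4 × €7,750 = €31,000. €198,200 is €2,800 into a €16,000 phase-out range, leaving 13,200/16,000 of the credit: €31,000 × 13,200/16,000 = €25,575.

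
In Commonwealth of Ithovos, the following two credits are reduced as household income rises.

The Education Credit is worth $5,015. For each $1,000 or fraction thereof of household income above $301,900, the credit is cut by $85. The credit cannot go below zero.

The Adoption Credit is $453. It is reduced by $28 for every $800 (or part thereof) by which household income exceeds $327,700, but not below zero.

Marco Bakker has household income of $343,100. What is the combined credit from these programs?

$1,445

Education Credit: income exceeds $301,900 by $41,200, which is 42 full-or-partial $1,000 increments; reduction = 42 × $85 = $3,570, leaving $1,445.
Adoption Credit: income exceeds $327,700 by $15,400 → 20 increments × $28 = $560 ≥ base, so the credit is $0.
Total: $1,445 + $0 = $1,445.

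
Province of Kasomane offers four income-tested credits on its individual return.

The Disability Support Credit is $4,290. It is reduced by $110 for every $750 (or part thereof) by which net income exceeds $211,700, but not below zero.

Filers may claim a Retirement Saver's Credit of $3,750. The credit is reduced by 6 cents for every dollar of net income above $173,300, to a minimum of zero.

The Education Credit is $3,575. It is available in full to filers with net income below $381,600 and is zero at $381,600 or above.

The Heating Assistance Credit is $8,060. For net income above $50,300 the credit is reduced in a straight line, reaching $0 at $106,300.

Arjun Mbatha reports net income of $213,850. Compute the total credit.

$8,852

Disability Support Credit: income exceeds $211,700 by $2,150, which is 3 full-or-partial $750 increments; reduction = 3 × $110 = $330, leaving $3,960.
Retirement Saver's Credit: 6% of the $40,550 excess over $173,300 is $2,433; credit = $3,750 − $2,433 = $1,317.
Education Credit: $213,850 is below the $381,600 cutoff, so the full $3,575 applies.
Heating Assistance Credit: $213,850 is at or above $106,300, so the credit is $0.
Total: $3,960 + $1,317 + $3,575 + $0 = $8,852.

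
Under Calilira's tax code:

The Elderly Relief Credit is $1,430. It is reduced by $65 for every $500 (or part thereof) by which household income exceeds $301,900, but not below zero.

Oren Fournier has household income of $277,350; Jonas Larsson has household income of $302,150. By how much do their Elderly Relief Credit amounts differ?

$65

Oren ($277,350): Elderly Relief Credit: $277,350 is at or below the $301,900 threshold, so the full $1,430 applies.
Jonas ($302,150): Elderly Relief Credit: income exceeds $301,900 by $250, which is 1 full-or-partial $500 increment; reduction = 1 × $65 = $65, leaving $1,365.
Difference: |$1,430 − $1,365| = $65.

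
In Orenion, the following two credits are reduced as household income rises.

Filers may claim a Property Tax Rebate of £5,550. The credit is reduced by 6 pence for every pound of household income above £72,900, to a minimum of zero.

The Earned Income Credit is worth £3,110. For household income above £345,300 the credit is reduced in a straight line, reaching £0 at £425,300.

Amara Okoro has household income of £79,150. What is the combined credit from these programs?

Property Tax Rebate: 6% of the £6,250 excess over £72,900 is £375; credit = £5,550 − £375 = £5,175.
Earned Income Credit: £79,150 is at or below the £345,300 threshold, so the full £3,110 applies.
Total: £5,175 + £3,110 = £8,285.

£8,285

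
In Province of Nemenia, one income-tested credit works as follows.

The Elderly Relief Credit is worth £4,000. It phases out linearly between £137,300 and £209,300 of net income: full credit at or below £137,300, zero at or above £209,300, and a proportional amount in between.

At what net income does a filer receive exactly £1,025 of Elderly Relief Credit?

£190,850

£1,025 is 1,025/4,000 of the full £4,000, so 2,975/4,000 of the £72,000 range has been used: income = £137,300 + £72,000 × 2,975/4,000 = £190,850.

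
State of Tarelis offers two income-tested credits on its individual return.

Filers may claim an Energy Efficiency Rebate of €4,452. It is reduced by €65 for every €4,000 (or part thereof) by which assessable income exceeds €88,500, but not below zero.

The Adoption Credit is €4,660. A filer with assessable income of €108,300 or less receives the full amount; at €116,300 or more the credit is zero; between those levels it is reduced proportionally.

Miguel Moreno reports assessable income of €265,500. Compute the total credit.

Energy Efficiency Rebate: income exceeds €88,500 by €177,000, which is 45 full-or-partial €4,000 increments; reduction = 45 × €65 = €2,925, leaving €1,527.
Adoption Credit: €265,500 is at or above €116,300, so the credit is €0.
Total: €1,527 + €0 = €1,527.

€1,527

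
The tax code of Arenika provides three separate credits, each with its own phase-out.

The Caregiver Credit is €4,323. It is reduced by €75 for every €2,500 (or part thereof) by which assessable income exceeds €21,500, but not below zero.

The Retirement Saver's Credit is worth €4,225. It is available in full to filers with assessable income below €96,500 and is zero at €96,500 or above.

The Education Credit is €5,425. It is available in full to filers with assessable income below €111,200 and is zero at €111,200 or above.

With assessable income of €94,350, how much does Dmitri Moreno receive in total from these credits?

Caregiver Credit: income exceeds €21,500 by €72,850, which is 30 full-or-partial €2,500 increments; reduction = 30 × €75 = €2,250, leaving €2,073.
Retirement Saver's Credit: €94,350 is below the €96,500 cutoff, so the full €4,225 applies.
Education Credit: €94,350 is below the €111,200 cutoff, so the full €5,425 applies.
Total: €2,073 + €4,225 + €5,425 = €11,723.

€11,723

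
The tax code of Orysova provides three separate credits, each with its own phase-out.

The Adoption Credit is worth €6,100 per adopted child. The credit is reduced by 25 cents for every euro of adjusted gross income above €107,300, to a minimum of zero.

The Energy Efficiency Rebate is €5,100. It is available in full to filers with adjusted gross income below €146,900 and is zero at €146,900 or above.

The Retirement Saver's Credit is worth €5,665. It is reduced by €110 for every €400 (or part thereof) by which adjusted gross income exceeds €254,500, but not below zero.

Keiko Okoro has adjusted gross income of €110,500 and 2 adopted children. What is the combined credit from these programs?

Adoption Credit: base = 2 × €6,100 = €12,200. 25% of the €3,200 excess over €107,300 is €800; credit = €12,200 − €800 = €11,400.
Energy Efficiency Rebate: €110,500 is below the €146,900 cutoff, so the full €5,100 applies.
Retirement Saver's Credit: €110,500 is at or below the €254,500 threshold, so the full €5,665 applies.
Total: €11,400 + €5,100 + €5,665 = €22,165.

€22,165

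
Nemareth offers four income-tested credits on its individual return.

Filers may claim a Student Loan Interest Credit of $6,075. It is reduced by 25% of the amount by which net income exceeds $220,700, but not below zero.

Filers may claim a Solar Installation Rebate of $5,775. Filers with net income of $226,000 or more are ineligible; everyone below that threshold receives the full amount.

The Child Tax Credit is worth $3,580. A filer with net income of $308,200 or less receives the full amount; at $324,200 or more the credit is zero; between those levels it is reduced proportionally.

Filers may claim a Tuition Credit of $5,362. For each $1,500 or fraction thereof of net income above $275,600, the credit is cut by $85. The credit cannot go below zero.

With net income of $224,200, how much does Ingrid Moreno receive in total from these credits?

$19,917

Student Loan Interest Credit: 25% of the $3,500 excess over $220,700 is $875; credit = $6,075 − $875 = $5,200.
Solar Installation Rebate: $224,200 is below the $226,000 cutoff, so the full $5,775 applies.
Child Tax Credit: $224,200 is at or below the $308,200 threshold, so the full $3,580 applies.
Tuition Credit: $224,200 is at or below the $275,600 threshold, so the full $5,362 applies.
Total: $5,200 + $5,775 + $3,580 + $5,362 = $19,917.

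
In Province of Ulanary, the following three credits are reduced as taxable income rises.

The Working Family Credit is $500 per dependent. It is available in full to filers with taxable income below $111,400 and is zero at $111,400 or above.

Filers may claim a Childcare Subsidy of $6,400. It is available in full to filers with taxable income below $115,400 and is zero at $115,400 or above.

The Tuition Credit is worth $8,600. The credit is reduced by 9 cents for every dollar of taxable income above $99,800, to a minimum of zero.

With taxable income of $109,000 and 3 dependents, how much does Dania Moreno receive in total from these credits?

$15,672

Working Family Credit: base = 3 × $500 = $1,500. $109,000 is below the $111,400 cutoff, so the full $1,500 applies.
Childcare Subsidy: $109,000 is below the $115,400 cutoff, so the full $6,400 applies.
Tuition Credit: 9% of the $9,200 excess over $99,800 is $828; credit = $8,600 − $828 = $7,772.
Total: $1,500 + $6,400 + $7,772 = $15,672.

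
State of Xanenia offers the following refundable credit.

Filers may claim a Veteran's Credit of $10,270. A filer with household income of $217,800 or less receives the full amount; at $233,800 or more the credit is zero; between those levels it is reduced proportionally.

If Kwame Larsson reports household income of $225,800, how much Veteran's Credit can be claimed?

Veteran's Credit: $225,800 is $8,000 into a $16,000 phase-out range, leaving 8,000/16,000 of the credit: $10,270 × 8,000/16,000 = $5,135.

$5,135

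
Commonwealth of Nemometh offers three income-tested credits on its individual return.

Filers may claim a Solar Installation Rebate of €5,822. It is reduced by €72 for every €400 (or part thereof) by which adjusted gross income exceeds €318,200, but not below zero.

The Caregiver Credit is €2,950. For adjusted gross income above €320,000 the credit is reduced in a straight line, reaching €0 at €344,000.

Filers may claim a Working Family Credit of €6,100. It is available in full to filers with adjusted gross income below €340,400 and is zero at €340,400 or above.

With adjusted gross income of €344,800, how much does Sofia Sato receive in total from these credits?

€998

Solar Installation Rebate: income exceeds €318,200 by €26,600, which is 67 full-or-partial €400 increments; reduction = 67 × €72 = €4,824, leaving €998.
Caregiver Credit: €344,800 is at or above €344,000, so the credit is €0.
Working Family Credit: €344,800 meets or exceeds the €340,400 cutoff, so the credit is €0.
Total: €998 + €0 + €0 = €998.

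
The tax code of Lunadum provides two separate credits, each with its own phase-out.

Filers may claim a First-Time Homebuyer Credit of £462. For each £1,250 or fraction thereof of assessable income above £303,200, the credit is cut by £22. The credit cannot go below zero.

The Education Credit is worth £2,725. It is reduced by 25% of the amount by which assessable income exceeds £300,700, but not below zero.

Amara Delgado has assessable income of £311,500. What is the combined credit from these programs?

£333

First-Time Homebuyer Credit: income exceeds £303,200 by £8,300, which is 7 full-or-partial £1,250 increments; reduction = 7 × £22 = £154, leaving £308.
Education Credit: 25% of the £10,800 excess over £300,700 is £2,700; credit = £2,725 − £2,700 = £25.
Total: £308 + £25 = £333.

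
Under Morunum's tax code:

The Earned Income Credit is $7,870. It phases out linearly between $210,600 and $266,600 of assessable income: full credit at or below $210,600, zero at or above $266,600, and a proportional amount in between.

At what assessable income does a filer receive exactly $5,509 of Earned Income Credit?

$227,400

$5,509 is 5,509/7,870 of the full $7,870, so 2,361/7,870 of the $56,000 range has been used: income = $210,600 + $56,000 × 2,361/7,870 = $227,400.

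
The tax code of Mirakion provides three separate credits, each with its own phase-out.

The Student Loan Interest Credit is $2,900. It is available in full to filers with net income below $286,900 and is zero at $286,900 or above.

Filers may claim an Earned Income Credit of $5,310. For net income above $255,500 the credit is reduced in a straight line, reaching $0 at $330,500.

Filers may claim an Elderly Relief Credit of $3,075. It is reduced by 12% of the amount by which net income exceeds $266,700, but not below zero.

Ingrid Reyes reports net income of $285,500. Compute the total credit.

$6,905

Student Loan Interest Credit: $285,500 is below the $286,900 cutoff, so the full $2,900 applies.
Earned Income Credit: $285,500 is $30,000 into a $75,000 phase-out range, leaving 45,000/75,000 of the credit: $5,310 × 45,000/75,000 = $3,186.
Elderly Relief Credit: 12% of the $18,800 excess over $266,700 is $2,256; credit = $3,075 − $2,256 = $819.
Total: $2,900 + $3,186 + $819 = $6,905.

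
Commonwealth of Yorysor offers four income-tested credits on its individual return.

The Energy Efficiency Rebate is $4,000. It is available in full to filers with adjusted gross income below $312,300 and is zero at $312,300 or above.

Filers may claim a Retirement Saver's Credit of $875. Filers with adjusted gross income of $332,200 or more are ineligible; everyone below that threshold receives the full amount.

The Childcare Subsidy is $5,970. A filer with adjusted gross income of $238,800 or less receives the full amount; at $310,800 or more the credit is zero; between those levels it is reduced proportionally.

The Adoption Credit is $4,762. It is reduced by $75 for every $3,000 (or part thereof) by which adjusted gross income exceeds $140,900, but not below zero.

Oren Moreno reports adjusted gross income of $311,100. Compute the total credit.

Energy Efficiency Rebate: $311,100 is below the $312,300 cutoff, so the full $4,000 applies.
Retirement Saver's Credit: $311,100 is below the $332,200 cutoff, so the full $875 applies.
Childcare Subsidy: $311,100 is at or above $310,800, so the credit is $0.
Adoption Credit: income exceeds $140,900 by $170,200, which is 57 full-or-partial $3,000 increments; reduction = 57 × $75 = $4,275, leaving $487.
Total: $4,000 + $875 + $0 + $487 = $5,362.

$5,362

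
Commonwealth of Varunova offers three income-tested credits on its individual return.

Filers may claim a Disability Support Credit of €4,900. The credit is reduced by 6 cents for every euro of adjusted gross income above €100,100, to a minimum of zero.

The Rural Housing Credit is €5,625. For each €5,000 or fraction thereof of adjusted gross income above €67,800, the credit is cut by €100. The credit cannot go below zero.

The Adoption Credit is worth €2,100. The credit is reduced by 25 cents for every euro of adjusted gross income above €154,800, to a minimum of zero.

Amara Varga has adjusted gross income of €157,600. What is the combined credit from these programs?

Disability Support Credit: 6% of the €57,500 excess over €100,100 is €3,450; credit = €4,900 − €3,450 = €1,450.
Rural Housing Credit: income exceeds €67,800 by €89,800, which is 18 full-or-partial €5,000 increments; reduction = 18 × €100 = €1,800, leaving €3,825.
Adoption Credit: 25% of the €2,800 excess over €154,800 is €700; credit = €2,100 − €700 = €1,400.
Total: €1,450 + €3,825 + €1,400 = €6,675.

€6,675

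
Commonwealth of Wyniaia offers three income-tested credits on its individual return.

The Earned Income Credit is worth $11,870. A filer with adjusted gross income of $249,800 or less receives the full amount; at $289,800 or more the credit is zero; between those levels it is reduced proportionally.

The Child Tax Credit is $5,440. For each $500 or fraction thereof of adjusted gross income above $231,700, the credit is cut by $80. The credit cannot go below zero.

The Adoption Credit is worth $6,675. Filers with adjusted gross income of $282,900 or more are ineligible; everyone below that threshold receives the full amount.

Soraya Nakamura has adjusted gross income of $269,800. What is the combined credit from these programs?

$12,610

Earned Income Credit: $269,800 is $20,000 into a $40,000 phase-out range, leaving 20,000/40,000 of the credit: $11,870 × 20,000/40,000 = $5,935.
Child Tax Credit: income exceeds $231,700 by $38,100 → 77 increments × $80 = $6,160 ≥ base, so the credit is $0.
Adoption Credit: $269,800 is below the $282,900 cutoff, so the full $6,675 applies.
Total: $5,935 + $0 + $6,675 = $12,610.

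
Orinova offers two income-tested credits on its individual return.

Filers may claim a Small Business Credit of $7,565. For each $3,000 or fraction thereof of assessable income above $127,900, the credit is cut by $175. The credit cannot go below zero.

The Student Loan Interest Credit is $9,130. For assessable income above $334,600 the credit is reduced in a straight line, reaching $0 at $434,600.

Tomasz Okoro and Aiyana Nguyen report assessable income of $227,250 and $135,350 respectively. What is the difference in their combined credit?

Tomasz ($227,250): Small Business Credit: income exceeds $127,900 by $99,350, which is 34 full-or-partial $3,000 increments; reduction = 34 × $175 = $5,950, leaving $1,615. Student Loan Interest Credit: $227,250 is at or below the $334,600 threshold, so the full $9,130 applies. total $1,615 + $9,130 = $10,745
Aiyana ($135,350): Small Business Credit: income exceeds $127,900 by $7,450, which is 3 full-or-partial $3,000 increments; reduction = 3 × $175 = $525, leaving $7,040. Student Loan Interest Credit: $135,350 is at or below the $334,600 threshold, so the full $9,130 applies. total $7,040 + $9,130 = $16,170
Difference: |$10,745 − $16,170| = $5,425.

$5,425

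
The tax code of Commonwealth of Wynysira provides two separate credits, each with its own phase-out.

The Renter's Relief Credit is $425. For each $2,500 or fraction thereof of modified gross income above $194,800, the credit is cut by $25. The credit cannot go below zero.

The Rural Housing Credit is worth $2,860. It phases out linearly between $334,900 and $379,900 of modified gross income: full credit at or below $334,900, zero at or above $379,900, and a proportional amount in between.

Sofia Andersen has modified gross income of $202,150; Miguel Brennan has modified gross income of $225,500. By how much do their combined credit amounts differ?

Sofia ($202,150): Renter's Relief Credit: income exceeds $194,800 by $7,350, which is 3 full-or-partial $2,500 increments; reduction = 3 × $25 = $75, leaving $350. Rural Housing Credit: $202,150 is at or below the $334,900 threshold, so the full $2,860 applies. total $350 + $2,860 = $3,210
Miguel ($225,500): Renter's Relief Credit: income exceeds $194,800 by $30,700, which is 13 full-or-partial $2,500 increments; reduction = 13 × $25 = $325, leaving $100. Rural Housing Credit: $225,500 is at or below the $334,900 threshold, so the full $2,860 applies. total $100 + $2,860 = $2,960
Difference: |$3,210 − $2,960| = $250.

$250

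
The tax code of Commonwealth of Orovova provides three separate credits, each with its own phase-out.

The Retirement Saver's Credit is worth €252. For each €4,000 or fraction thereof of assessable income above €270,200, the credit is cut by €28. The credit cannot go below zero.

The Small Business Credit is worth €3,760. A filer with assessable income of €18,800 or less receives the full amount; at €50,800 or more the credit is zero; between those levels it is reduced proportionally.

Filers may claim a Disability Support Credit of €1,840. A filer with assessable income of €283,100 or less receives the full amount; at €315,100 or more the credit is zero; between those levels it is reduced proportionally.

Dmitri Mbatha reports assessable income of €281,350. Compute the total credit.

€2,008

Retirement Saver's Credit: income exceeds €270,200 by €11,150, which is 3 full-or-partial €4,000 increments; reduction = 3 × €28 = €84, leaving €168.
Small Business Credit: €281,350 is at or above €50,800, so the credit is €0.
Disability Support Credit: €281,350 is at or below the €283,100 threshold, so the full €1,840 applies.
Total: €168 + €0 + €1,840 = €2,008.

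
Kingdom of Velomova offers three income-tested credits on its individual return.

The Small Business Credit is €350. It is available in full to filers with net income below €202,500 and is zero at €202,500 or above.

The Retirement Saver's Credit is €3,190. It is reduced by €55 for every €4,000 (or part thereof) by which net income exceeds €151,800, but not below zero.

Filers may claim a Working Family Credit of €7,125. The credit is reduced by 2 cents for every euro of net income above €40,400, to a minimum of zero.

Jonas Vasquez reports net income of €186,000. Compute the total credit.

Small Business Credit: €186,000 is below the €202,500 cutoff, so the full €350 applies.
Retirement Saver's Credit: income exceeds €151,800 by €34,200, which is 9 full-or-partial €4,000 increments; reduction = 9 × €55 = €495, leaving €2,695.
Working Family Credit: 2% of the €145,600 excess over €40,400 is €2,912; credit = €7,125 − €2,912 = €4,213.
Total: €350 + €2,695 + €4,213 = €7,258.

€7,258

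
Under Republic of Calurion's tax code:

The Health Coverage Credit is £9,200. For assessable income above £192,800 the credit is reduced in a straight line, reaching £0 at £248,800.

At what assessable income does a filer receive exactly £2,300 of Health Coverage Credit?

£234,800

£2,300 is 2,300/9,200 of the full £9,200, so 6,900/9,200 of the £56,000 range has been used: income = £192,800 + £56,000 × 6,900/9,200 = £234,800.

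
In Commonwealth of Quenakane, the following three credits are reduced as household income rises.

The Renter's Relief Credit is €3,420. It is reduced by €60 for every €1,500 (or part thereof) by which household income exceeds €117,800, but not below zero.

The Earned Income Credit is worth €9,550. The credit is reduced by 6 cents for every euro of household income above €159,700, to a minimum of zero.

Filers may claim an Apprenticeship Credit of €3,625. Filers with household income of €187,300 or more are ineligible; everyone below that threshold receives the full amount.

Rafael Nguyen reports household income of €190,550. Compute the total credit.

€8,179

Renter's Relief Credit: income exceeds €117,800 by €72,750, which is 49 full-or-partial €1,500 increments; reduction = 49 × €60 = €2,940, leaving €480.
Earned Income Credit: 6% of the €30,850 excess over €159,700 is €1,851; credit = €9,550 − €1,851 = €7,699.
Apprenticeship Credit: €190,550 meets or exceeds the €187,300 cutoff, so the credit is €0.
Total: €480 + €7,699 + €0 = €8,179.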